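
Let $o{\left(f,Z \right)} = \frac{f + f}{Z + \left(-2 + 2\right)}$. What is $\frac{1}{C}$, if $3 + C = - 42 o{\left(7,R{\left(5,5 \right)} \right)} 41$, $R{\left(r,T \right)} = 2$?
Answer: $- \frac{1}{12057} \approx -8.2939 \cdot 10^{-5}$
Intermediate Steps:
$o{\left(f,Z \right)} = \frac{2 f}{Z}$ ($o{\left(f,Z \right)} = \frac{2 f}{Z + 0} = \frac{2 f}{Z}$)
$C = -12057$ ($C = -3 + - 42 \cdot 2 \cdot 7 \cdot \frac{1}{2} \cdot 41 = -3 + \left(-42\right) 7 \cdot 41 = -3 - 12054 = -12057$)
$\frac{1}{C} = \frac{1}{-12057} = - \frac{1}{12057}$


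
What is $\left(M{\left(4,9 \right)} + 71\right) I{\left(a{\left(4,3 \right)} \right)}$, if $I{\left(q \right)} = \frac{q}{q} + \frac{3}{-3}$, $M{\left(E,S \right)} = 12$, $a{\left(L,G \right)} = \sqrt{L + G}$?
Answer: $0$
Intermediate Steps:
$a{\left(L,G \right)} = \sqrt{G + L}$
$I{\left(q \right)} = 0$ ($I{\left(q \right)} = 1 + 3 \left(- \frac{1}{3}\right) = 1 - 1 = 0$)
$\left(M{\left(4,9 \right)} + 71\right) I{\left(a{\left(4,3 \right)} \right)} = \left(12 + 71\right) 0 = 83 \cdot 0 = 0$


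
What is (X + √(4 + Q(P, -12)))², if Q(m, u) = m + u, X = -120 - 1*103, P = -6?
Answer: (223 - I*√14)² ≈ 49715.0 - 1668.8*I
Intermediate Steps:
X = -223 (X = -120 - 103 = -223)
(X + √(4 + Q(P, -12)))² = (-223 + √(4 + (-6 - 12)))² = (-223 + √(4 - 18))² = (-223 + √(-14))² = (-223 + I*√14)²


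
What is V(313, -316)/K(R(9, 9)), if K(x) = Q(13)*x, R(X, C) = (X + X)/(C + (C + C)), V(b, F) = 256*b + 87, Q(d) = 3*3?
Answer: 80215/6 ≈ 13369.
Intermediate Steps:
Q(d) = 9
V(b, F) = 87 + 256*b
R(X, C) = 2*X/(3*C) (R(X, C) = (2*X)/(C + 2*C) = (2*X)/((3*C)) = (2*X)*(1/(3*C)) = 2*X/(3*C))
K(x) = 9*x
V(313, -316)/K(R(9, 9)) = (87 + 256*313)/((9*((⅔)*9/9))) = (87 + 80128)/((9*((⅔)*9*(⅑)))) = 80215/((9*(⅔))) = 80215/6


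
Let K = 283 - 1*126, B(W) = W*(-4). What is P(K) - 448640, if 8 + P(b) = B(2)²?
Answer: -448584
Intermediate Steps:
B(W) = -4*W
K = 157 (K = 283 - 126 = 157)
P(b) = 56 (P(b) = -8 + (-4*2)² = -8 + (-8)² = -8 + 64 = 56)
P(K) - 448640 = 56 - 448640 = -448584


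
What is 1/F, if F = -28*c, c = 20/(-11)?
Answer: 11/560 ≈ 0.019643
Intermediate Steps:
c = -20/11 (c = 20*(-1/11) = -20/11 ≈ -1.8182)
F = 560/11 (F = -28*(-20/11) = 560/11 ≈ 50.909)
1/F = 1/(560/11) = 11/560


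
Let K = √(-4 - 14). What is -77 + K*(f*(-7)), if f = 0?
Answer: -77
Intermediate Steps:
K = 3*I*√2 (K = √(-18) = 3*I*√2 ≈ 4.2426*I)
-77 + K*(f*(-7)) = -77 + (3*I*√2)*(0*(-7)) = -77 + (3*I*√2)*0 = -77 + 0 = -77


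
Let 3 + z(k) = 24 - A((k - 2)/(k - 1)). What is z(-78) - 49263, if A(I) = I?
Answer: -3890198/79 ≈ -49243.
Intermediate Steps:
z(k) = 21 - (-2 + k)/(-1 + k) (z(k) = -3 + (24 - (k - 2)/(k - 1)) = -3 + (24 - (-2 + k)/(-1 + k)) = 21 - (-2 + k)/(-1 + k))
z(-78) - 49263 = (-19 + 20*(-78))/(-1 - 78) - 49263 = (-19 - 1560)/(-79) - 49263 = -1/79*(-1579) - 49263 = 1579/79 - 49263 = -3890198/79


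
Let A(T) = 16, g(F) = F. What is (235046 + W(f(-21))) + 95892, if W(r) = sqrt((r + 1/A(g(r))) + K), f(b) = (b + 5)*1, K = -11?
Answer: 330938 + I*sqrt(431)/4 ≈ 3.3094e+5 + 5.1901*I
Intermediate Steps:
f(b) = 5 + b (f(b) = (5 + b)*1 = 5 + b)
W(r) = sqrt(-175/16 + r) (W(r) = sqrt((r + 1/16) - 11) = sqrt((1/16 + r) - 11) = sqrt(-175/16 + r))
(235046 + W(f(-21))) + 95892 = (235046 + sqrt(-175 + 16*(5 - 21))/4) + 95892 = (235046 + sqrt(-175 + 16*(-16))/4) + 95892 = (235046 + sqrt(-175 - 256)/4) + 95892 = (235046 + sqrt(-431)/4) + 95892 = (235046 + (I*sqrt(431))/4) + 95892 = (235046 + I*sqrt(431)/4) + 95892 = 330938 + I*sqrt(431)/4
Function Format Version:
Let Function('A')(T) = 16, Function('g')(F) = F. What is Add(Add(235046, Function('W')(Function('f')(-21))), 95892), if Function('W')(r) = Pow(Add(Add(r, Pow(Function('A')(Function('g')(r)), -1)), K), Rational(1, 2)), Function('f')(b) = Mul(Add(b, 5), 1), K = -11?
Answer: Add(330938, Mul(Rational(1, 4), I, Pow(431, Rational(1, 2)))) ≈ Add(3.3094e+5, Mul(5.1901, I))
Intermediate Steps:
Function('f')(b) = Add(5, b) (Function('f')(b) = Mul(Add(5, b), 1) = Add(5, b))
Function('W')(r) = Pow(Add(Rational(-175, 16), r), Rational(1, 2)) (Function('W')(r) = Pow(Add(Add(r, Pow(16, -1)), -11), Rational(1, 2)) = Pow(Add(Add(r, Rational(1, 16)), -11), Rational(1, 2)) = Pow(Add(Add(Rational(1, 16), r), -11), Rational(1, 2)) = Pow(Add(Rational(-175, 16), r), Rational(1, 2)))
Add(Add(235046, Function('W')(Function('f')(-21))), 95892) = Add(Add(235046, Mul(Rational(1, 4), Pow(Add(-175, Mul(16, Add(5, -21))), Rational(1, 2)))), 95892) = Add(Add(235046, Mul(Rational(1, 4), Pow(Add(-175, Mul(16, -16)), Rational(1, 2)))), 95892) = Add(Add(235046, Mul(Rational(1, 4), Pow(Add(-175, -256), Rational(1, 2)))), 95892) = Add(Add(235046, Mul(Rational(1, 4), Pow(-431, Rational(1, 2)))), 95892) = Add(Add(235046, Mul(Rational(1, 4), Mul(I, Pow(431, Rational(1, 2))))), 95892) = Add(Add(235046, Mul(Rational(1, 4), I, Pow(431, Rational(1, 2)))), 95892) = Add(330938, Mul(Rational(1, 4), I, Pow(431, Rational(1, 2))))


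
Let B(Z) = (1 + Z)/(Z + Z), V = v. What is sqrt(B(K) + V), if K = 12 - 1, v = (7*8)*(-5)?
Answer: I*sqrt(33814)/11 ≈ 16.717*I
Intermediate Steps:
v = -280 (v = 56*(-5) = -280)
V = -280
K = 11
B(Z) = (1 + Z)/(2*Z) (B(Z) = (1 + Z)/((2*Z)) = (1 + Z)*(1/(2*Z)) = (1 + Z)/(2*Z))
sqrt(B(K) + V) = sqrt((1/2)*(1 + 11)/11 - 280) = sqrt((1/2)*(1/11)*12 - 280) = sqrt(6/11 - 280) = sqrt(-3074/11) = I*sqrt(33814)/11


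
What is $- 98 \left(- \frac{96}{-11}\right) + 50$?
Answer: $- \frac{8858}{11} \approx -805.27$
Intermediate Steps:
$- 98 \left(- \frac{96}{-11}\right) + 50 = - 98 \left(\left(-96\right) \left(- \frac{1}{11}\right)\right) + 50 = \left(-98\right) \frac{96}{11} + 50 = - \frac{9408}{11} + 50 = - \frac{8858}{11}$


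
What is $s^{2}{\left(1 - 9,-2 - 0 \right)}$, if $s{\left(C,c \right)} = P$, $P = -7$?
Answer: $49$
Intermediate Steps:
$s{\left(C,c \right)} = -7$
$s^{2}{\left(1 - 9,-2 - 0 \right)} = \left(-7\right)^{2} = 49$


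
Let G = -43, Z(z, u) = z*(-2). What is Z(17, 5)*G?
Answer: 1462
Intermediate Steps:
Z(z, u) = -2*z
Z(17, 5)*G = -2*17*(-43) = -34*(-43) = 1462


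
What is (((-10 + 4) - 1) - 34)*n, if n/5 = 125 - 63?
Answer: -12710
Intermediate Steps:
n = 310 (n = 5*(125 - 63) = 5*62 = 310)
(((-10 + 4) - 1) - 34)*n = (((-10 + 4) - 1) - 34)*310 = ((-6 - 1) - 34)*310 = (-7 - 34)*310 = -41*310 = -12710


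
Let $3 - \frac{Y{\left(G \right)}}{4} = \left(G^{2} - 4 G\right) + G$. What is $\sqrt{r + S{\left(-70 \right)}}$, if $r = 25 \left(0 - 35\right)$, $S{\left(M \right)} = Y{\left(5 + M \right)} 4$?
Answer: $i \sqrt{71547} \approx 267.48 i$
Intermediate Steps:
$Y{\left(G \right)} = 12 - 4 G^{2} + 12 G$ ($Y{\left(G \right)} = 12 - 4 \left(\left(G^{2} - 4 G\right) + G\right) = 12 - 4 \left(G^{2} - 3 G\right) = 12 - \left(- 12 G + 4 G^{2}\right) = 12 - 4 G^{2} + 12 G$)
$S{\left(M \right)} = 288 - 16 \left(5 + M\right)^{2} + 48 M$ ($S{\left(M \right)} = \left(12 - 4 \left(5 + M\right)^{2} + 12 \left(5 + M\right)\right) 4 = \left(12 - 4 \left(5 + M\right)^{2} + \left(60 + 12 M\right)\right) 4 = \left(72 - 4 \left(5 + M\right)^{2} + 12 M\right) 4 = 288 - 16 \left(5 + M\right)^{2} + 48 M$)
$r = -875$ ($r = 25 \left(-35\right) = -875$)
$\sqrt{r + S{\left(-70 \right)}} = \sqrt{-875 + \left(288 - 16 \left(5 - 70\right)^{2} + 48 \left(-70\right)\right)} = \sqrt{-875 - \left(3072 + 67600\right)} = \sqrt{-875 - 70672} = \sqrt{-71547} = i \sqrt{71547}$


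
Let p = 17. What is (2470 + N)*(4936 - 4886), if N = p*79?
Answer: 190650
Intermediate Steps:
N = 1343 (N = 17*79 = 1343)
(2470 + N)*(4936 - 4886) = (2470 + 1343)*(4936 - 4886) = 3813*50 = 190650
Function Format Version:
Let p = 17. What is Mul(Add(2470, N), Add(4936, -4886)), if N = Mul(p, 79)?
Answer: 190650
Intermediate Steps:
N = 1343 (N = Mul(17, 79) = 1343)
Mul(Add(2470, N), Add(4936, -4886)) = Mul(Add(2470, 1343), Add(4936, -4886)) = Mul(3813, 50) = 190650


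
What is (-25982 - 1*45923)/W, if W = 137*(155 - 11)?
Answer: -71905/19728 ≈ -3.6448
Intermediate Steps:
W = 19728 (W = 137*144 = 19728)
(-25982 - 1*45923)/W = (-25982 - 1*45923)/19728 = (-25982 - 45923)*(1/19728) = -71905*1/19728 = -71905/19728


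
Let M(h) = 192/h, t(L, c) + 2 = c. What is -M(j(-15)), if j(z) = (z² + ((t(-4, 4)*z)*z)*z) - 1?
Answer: 96/3263 ≈ 0.029421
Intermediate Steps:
t(L, c) = -2 + c
j(z) = -1 + z² + 2*z³ (j(z) = (z² + (((-2 + 4)*z)*z)*z) - 1 = (z² + ((2*z)*z)*z) - 1 = (z² + (2*z²)*z) - 1 = (z² + 2*z³) - 1 = -1 + z² + 2*z³)
-M(j(-15)) = -192/(-1 + (-15)² + 2*(-15)³) = -192/(-1 + 225 + 2*(-3375)) = -192/(-1 + 225 - 6750) = -192/(-6526) = -192*(-1)/6526 = -1*(-96/3263) = 96/3263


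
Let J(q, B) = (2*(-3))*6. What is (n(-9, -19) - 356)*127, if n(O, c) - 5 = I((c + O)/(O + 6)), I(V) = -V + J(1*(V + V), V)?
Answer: -151003/3 ≈ -50334.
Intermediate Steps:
J(q, B) = -36 (J(q, B) = -6*6 = -36)
I(V) = -36 - V (I(V) = -V - 36 = -36 - V)
n(O, c) = -31 - (O + c)/(6 + O) (n(O, c) = 5 + (-36 - (c + O)/(O + 6)) = 5 + (-36 - (O + c)/(6 + O)) = -31 - (O + c)/(6 + O))
(n(-9, -19) - 356)*127 = ((-186 - 1*(-19) - 32*(-9))/(6 - 9) - 356)*127 = ((-186 + 19 + 288)/(-3) - 356)*127 = (-⅓*121 - 356)*127 = (-121/3 - 356)*127 = -1189/3*127 = -151003/3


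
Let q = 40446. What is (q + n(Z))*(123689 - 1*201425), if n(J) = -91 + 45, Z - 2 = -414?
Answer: -3140534400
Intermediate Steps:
Z = -412 (Z = 2 - 414 = -412)
n(J) = -46
(q + n(Z))*(123689 - 1*201425) = (40446 - 46)*(123689 - 1*201425) = 40400*(123689 - 201425) = 40400*(-77736) = -3140534400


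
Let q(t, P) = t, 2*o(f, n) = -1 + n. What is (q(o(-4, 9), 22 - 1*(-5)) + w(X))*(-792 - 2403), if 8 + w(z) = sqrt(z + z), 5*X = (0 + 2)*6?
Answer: 12780 - 1278*sqrt(30) ≈ 5780.1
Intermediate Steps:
o(f, n) = -1/2 + n/2 (o(f, n) = (-1 + n)/2 = -1/2 + n/2)
X = 12/5 (X = ((0 + 2)*6)/5 = (2*6)/5 = (1/5)*12 = 12/5 ≈ 2.4000)
w(z) = -8 + sqrt(2)*sqrt(z) (w(z) = -8 + sqrt(z + z) = -8 + sqrt(2*z) = -8 + sqrt(2)*sqrt(z))
(q(o(-4, 9), 22 - 1*(-5)) + w(X))*(-792 - 2403) = ((-1/2 + (1/2)*9) + (-8 + sqrt(2)*sqrt(12/5)))*(-792 - 2403) = ((-1/2 + 9/2) + (-8 + sqrt(2)*(2*sqrt(15)/5)))*(-3195) = (4 + (-8 + 2*sqrt(30)/5))*(-3195) = (-4 + 2*sqrt(30)/5)*(-3195) = 12780 - 1278*sqrt(30)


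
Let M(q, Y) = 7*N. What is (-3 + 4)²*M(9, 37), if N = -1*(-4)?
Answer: 28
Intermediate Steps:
N = 4
M(q, Y) = 28 (M(q, Y) = 7*4 = 28)
(-3 + 4)²*M(9, 37) = (-3 + 4)²*28 = 1²*28 = 1*28 = 28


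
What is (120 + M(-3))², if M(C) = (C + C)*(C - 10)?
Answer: 39204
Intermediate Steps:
M(C) = 2*C*(-10 + C) (M(C) = (2*C)*(-10 + C) = 2*C*(-10 + C))
(120 + M(-3))² = (120 + 2*(-3)*(-10 - 3))² = (120 + 2*(-3)*(-13))² = (120 + 78)² = 198² = 39204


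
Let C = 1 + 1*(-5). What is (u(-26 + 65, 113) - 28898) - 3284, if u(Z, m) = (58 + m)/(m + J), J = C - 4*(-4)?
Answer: -4022579/125 ≈ -32181.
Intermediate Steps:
C = -4 (C = 1 - 5 = -4)
J = 12 (J = -4 - 4*(-4) = -4 + 16 = 12)
u(Z, m) = (58 + m)/(12 + m) (u(Z, m) = (58 + m)/(m + 12) = (58 + m)/(12 + m))
(u(-26 + 65, 113) - 28898) - 3284 = ((58 + 113)/(12 + 113) - 28898) - 3284 = (171/125 - 28898) - 3284 = -3612079/125 - 3284 = -4022579/125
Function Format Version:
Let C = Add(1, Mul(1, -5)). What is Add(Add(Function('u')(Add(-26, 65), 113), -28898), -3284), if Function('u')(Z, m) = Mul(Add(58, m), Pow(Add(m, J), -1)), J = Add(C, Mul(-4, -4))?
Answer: Rational(-4022579, 125) ≈ -32181.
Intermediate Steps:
C = -4 (C = Add(1, -5) = -4)
J = 12 (J = Add(-4, Mul(-4, -4)) = Add(-4, 16) = 12)
Function('u')(Z, m) = Mul(Pow(Add(12, m), -1), Add(58, m)) (Function('u')(Z, m) = Mul(Add(58, m), Pow(Add(m, 12), -1)) = Mul(Add(58, m), Pow(Add(12, m), -1)) = Mul(Pow(Add(12, m), -1), Add(58, m)))
Add(Add(Function('u')(Add(-26, 65), 113), -28898), -3284) = Add(Add(Mul(Pow(Add(12, 113), -1), Add(58, 113)), -28898), -3284) = Add(Add(Mul(Pow(125, -1), 171), -28898), -3284) = Add(Add(Mul(Rational(1, 125), 171), -28898), -3284) = Add(Add(Rational(171, 125), -28898), -3284) = Add(Rational(-3612079, 125), -3284) = Rational(-4022579, 125)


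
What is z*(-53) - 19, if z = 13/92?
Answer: -2437/92 ≈ -26.489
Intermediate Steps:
z = 13/92 (z = 13*(1/92) = 13/92 ≈ 0.14130)
z*(-53) - 19 = (13/92)*(-53) - 19 = -689/92 - 19 = -2437/92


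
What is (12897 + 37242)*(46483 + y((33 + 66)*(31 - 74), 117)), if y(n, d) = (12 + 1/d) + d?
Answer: 30382033455/13 ≈ 2.3371e+9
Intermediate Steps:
y(n, d) = 12 + d + 1/d
(12897 + 37242)*(46483 + y((33 + 66)*(31 - 74), 117)) = (12897 + 37242)*(46483 + (12 + 117 + 1/117)) = 50139*(46483 + (12 + 117 + 1/117)) = 50139*(46483 + 15094/117) = 50139*(5453605/117) = 30382033455/13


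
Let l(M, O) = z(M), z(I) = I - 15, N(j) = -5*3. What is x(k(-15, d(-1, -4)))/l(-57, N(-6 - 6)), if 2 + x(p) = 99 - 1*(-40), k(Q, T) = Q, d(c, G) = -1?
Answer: -137/72 ≈ -1.9028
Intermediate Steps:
N(j) = -15
z(I) = -15 + I
l(M, O) = -15 + M
x(p) = 137 (x(p) = -2 + (99 - 1*(-40)) = -2 + (99 + 40) = -2 + 139 = 137)
x(k(-15, d(-1, -4)))/l(-57, N(-6 - 6)) = 137/(-15 - 57) = 137/(-72) = 137*(-1/72) = -137/72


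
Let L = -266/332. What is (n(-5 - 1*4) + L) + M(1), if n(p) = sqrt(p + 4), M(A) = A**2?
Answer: 33/166 + I*sqrt(5) ≈ 0.1988 + 2.2361*I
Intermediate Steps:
n(p) = sqrt(4 + p)
L = -133/166 (L = -266*1/332 = -133/166 ≈ -0.80120)
(n(-5 - 1*4) + L) + M(1) = (sqrt(4 + (-5 - 1*4)) - 133/166) + 1**2 = (sqrt(4 + (-5 - 4)) - 133/166) + 1 = (sqrt(4 - 9) - 133/166) + 1 = (sqrt(-5) - 133/166) + 1 = (I*sqrt(5) - 133/166) + 1 = (-133/166 + I*sqrt(5)) + 1 = 33/166 + I*sqrt(5)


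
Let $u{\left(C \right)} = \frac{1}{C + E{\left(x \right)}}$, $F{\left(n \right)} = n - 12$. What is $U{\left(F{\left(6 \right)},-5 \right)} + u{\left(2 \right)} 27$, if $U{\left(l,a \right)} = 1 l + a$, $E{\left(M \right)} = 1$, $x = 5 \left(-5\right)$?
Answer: $-2$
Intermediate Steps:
$x = -25$
$F{\left(n \right)} = -12 + n$ ($F{\left(n \right)} = n - 12 = -12 + n$)
$u{\left(C \right)} = \frac{1}{1 + C}$ ($u{\left(C \right)} = \frac{1}{C + 1} = \frac{1}{1 + C}$)
$U{\left(l,a \right)} = a + l$ ($U{\left(l,a \right)} = l + a = a + l$)
$U{\left(F{\left(6 \right)},-5 \right)} + u{\left(2 \right)} 27 = \left(-5 + \left(-12 + 6\right)\right) + \frac{1}{1 + 2} \cdot 27 = \left(-5 - 6\right) + \frac{1}{3} \cdot 27 = -11 + \frac{1}{3} \cdot 27 = -11 + 9 = -2$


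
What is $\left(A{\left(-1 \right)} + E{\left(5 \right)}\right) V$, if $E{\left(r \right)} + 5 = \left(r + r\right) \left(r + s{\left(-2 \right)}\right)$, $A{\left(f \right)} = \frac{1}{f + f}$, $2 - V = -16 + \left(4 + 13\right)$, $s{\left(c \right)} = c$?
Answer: $\frac{49}{2} \approx 24.5$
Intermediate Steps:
$V = 1$ ($V = 2 - \left(-16 + \left(4 + 13\right)\right) = 2 - \left(-16 + 17\right) = 2 - 1 = 1$)
$A{\left(f \right)} = \frac{1}{2 f}$
$E{\left(r \right)} = -5 + 2 r \left(-2 + r\right)$ ($E{\left(r \right)} = -5 + \left(r + r\right) \left(r - 2\right) = -5 + 2 r \left(-2 + r\right)$)
$\left(A{\left(-1 \right)} + E{\left(5 \right)}\right) V = \left(\frac{1}{2 \left(-1\right)} - \left(25 - 50\right)\right) 1 = \left(\frac{1}{2} \left(-1\right) - -25\right) 1 = \left(- \frac{1}{2} - -25\right) 1 = \left(- \frac{1}{2} + 25\right) 1 = \frac{49}{2} \cdot 1 = \frac{49}{2}$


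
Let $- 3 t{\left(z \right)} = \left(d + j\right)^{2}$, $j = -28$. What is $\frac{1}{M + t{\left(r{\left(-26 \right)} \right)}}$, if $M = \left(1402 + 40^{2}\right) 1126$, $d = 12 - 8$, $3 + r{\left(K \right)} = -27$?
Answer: $\frac{1}{3380060} \approx 2.9585 \cdot 10^{-7}$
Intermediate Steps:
$r{\left(K \right)} = -30$ ($r{\left(K \right)} = -3 - 27 = -30$)
$d = 4$ ($d = 12 - 8 = 4$)
$t{\left(z \right)} = -192$ ($t{\left(z \right)} = - \frac{\left(4 - 28\right)^{2}}{3} = - \frac{\left(-24\right)^{2}}{3} = \left(- \frac{1}{3}\right) 576 = -192$)
$M = 3380252$ ($M = \left(1402 + 1600\right) 1126 = 3002 \cdot 1126 = 3380252$)
$\frac{1}{M + t{\left(r{\left(-26 \right)} \right)}} = \frac{1}{3380252 - 192} = \frac{1}{3380060}$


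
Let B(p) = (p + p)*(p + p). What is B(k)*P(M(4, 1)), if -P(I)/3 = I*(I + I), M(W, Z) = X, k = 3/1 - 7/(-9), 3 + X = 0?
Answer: -9248/3 ≈ -3082.7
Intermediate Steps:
X = -3 (X = -3 + 0 = -3)
k = 34/9 (k = 3*1 - 7*(-⅑) = 3 + 7/9 = 34/9 ≈ 3.7778)
M(W, Z) = -3
B(p) = 4*p² (B(p) = (2*p)*(2*p) = 4*p²)
P(I) = -6*I² (P(I) = -3*I*(I + I) = -3*I*2*I = -6*I²)
B(k)*P(M(4, 1)) = (4*(34/9)²)*(-6*(-3)²) = (4*(1156/81))*(-6*9) = (4624/81)*(-54) = -9248/3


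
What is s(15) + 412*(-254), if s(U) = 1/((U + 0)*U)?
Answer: -23545799/225 ≈ -1.0465e+5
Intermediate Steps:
s(U) = U**(-2) (s(U) = 1/(U*U) = 1/(U**2) = U**(-2))
s(15) + 412*(-254) = 15**(-2) + 412*(-254) = 1/225 - 104648 = -23545799/225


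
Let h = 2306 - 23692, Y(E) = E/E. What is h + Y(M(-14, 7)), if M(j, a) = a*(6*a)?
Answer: -21385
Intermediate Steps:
M(j, a) = 6*a²
Y(E) = 1
h = -21386
h + Y(M(-14, 7)) = -21386 + 1 = -21385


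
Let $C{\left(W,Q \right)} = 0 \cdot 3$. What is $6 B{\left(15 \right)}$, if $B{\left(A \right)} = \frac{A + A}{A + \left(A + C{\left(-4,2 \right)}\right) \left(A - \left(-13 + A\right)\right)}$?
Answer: $\frac{6}{7} \approx 0.85714$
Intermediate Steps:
$C{\left(W,Q \right)} = 0$
$B{\left(A \right)} = \frac{1}{7}$ ($B{\left(A \right)} = \frac{A + A}{A + \left(A + 0\right) \left(A - \left(-13 + A\right)\right)} = \frac{2 A}{A + A 13} = \frac{2 A}{A + 13 A} = \frac{2 A}{14 A} = 2 A \frac{1}{14 A} = \frac{1}{7}$)
$6 B{\left(15 \right)} = 6 \cdot \frac{1}{7} = \frac{6}{7}$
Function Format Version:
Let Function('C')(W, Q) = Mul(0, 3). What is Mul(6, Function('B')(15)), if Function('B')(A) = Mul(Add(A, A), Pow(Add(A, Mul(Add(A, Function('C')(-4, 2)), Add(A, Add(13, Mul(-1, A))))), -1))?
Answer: Rational(6, 7) ≈ 0.85714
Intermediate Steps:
Function('C')(W, Q) = 0
Function('B')(A) = Rational(1, 7) (Function('B')(A) = Mul(Add(A, A), Pow(Add(A, Mul(Add(A, 0), Add(A, Add(13, Mul(-1, A))))), -1)) = Mul(Mul(2, A), Pow(Add(A, Mul(A, 13)), -1)) = Mul(Mul(2, A), Pow(Add(A, Mul(13, A)), -1)) = Mul(Mul(2, A), Pow(Mul(14, A), -1)) = Mul(Mul(2, A), Mul(Rational(1, 14), Pow(A, -1))) = Rational(1, 7))
Mul(6, Function('B')(15)) = Mul(6, Rational(1, 7)) = Rational(6, 7)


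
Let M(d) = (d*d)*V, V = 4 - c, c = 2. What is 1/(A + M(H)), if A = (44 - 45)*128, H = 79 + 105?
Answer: 1/67584 ≈ 1.4796e-5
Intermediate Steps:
V = 2 (V = 4 - 1*2 = 4 - 2 = 2)
H = 184
A = -128 (A = -1*128 = -128)
M(d) = 2*d² (M(d) = (d*d)*2 = d²*2 = 2*d²)
1/(A + M(H)) = 1/(-128 + 2*184²) = 1/(-128 + 2*33856) = 1/(-128 + 67712) = 1/67584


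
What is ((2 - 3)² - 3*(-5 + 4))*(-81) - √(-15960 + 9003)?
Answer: -324 - 3*I*√773 ≈ -324.0 - 83.409*I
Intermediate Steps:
((2 - 3)² - 3*(-5 + 4))*(-81) - √(-15960 + 9003) = ((-1)² - 3*(-1))*(-81) - √(-6957) = (1 + 3)*(-81) - 3*I*√773 = 4*(-81) - 3*I*√773 = -324 - 3*I*√773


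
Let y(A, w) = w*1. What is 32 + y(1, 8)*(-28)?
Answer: -192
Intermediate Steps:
y(A, w) = w
32 + y(1, 8)*(-28) = 32 + 8*(-28) = 32 - 224 = -192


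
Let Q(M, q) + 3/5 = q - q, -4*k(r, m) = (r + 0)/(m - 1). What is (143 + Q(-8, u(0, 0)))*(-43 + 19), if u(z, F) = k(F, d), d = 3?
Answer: -17088/5 ≈ -3417.6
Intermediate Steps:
k(r, m) = -r/(4*(-1 + m)) (k(r, m) = -(r + 0)/(4*(m - 1)) = -r/(4*(-1 + m)))
u(z, F) = -F/8 (u(z, F) = -F/(-4 + 4*3) = -F/(-4 + 12) = -1*F/8 = -1*F*⅛ = -F/8)
Q(M, q) = -⅗ (Q(M, q) = -⅗ + (q - q) = -⅗ + 0 = -⅗)
(143 + Q(-8, u(0, 0)))*(-43 + 19) = (143 - ⅗)*(-43 + 19) = (712/5)*(-24) = -17088/5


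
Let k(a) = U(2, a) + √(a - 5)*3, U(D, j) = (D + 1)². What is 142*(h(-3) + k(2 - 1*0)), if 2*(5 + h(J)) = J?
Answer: 355 + 426*I*√3 ≈ 355.0 + 737.85*I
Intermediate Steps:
h(J) = -5 + J/2
U(D, j) = (1 + D)²
k(a) = 9 + 3*√(-5 + a) (k(a) = (1 + 2)² + √(a - 5)*3 = 3² + √(-5 + a)*3 = 9 + 3*√(-5 + a))
142*(h(-3) + k(2 - 1*0)) = 142*((-5 + (½)*(-3)) + (9 + 3*√(-5 + (2 - 1*0)))) = 142*((-5 - 3/2) + (9 + 3*√(-5 + (2 + 0)))) = 142*(-13/2 + (9 + 3*√(-5 + 2))) = 142*(-13/2 + (9 + 3*√(-3))) = 142*(-13/2 + (9 + 3*(I*√3))) = 142*(-13/2 + (9 + 3*I*√3)) = 142*(5/2 + 3*I*√3) = 355 + 426*I*√3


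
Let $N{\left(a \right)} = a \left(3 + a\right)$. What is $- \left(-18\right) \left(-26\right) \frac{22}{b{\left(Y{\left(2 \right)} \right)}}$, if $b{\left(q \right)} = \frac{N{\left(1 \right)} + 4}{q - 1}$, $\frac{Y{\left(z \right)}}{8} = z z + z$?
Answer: $-60489$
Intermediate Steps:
$Y{\left(z \right)} = 8 z + 8 z^{2}$ ($Y{\left(z \right)} = 8 \left(z z + z\right) = 8 \left(z^{2} + z\right) = 8 \left(z + z^{2}\right) = 8 z + 8 z^{2}$)
$b{\left(q \right)} = \frac{8}{-1 + q}$ ($b{\left(q \right)} = \frac{1 \left(3 + 1\right) + 4}{q - 1} = \frac{1 \cdot 4 + 4}{-1 + q} = \frac{4 + 4}{-1 + q} = \frac{8}{-1 + q}$)
$- \left(-18\right) \left(-26\right) \frac{22}{b{\left(Y{\left(2 \right)} \right)}} = - \left(-18\right) \left(-26\right) \frac{22}{8 \frac{1}{-1 + 8 \cdot 2 \left(1 + 2\right)}} = - 468 \frac{22}{8 \frac{1}{-1 + 8 \cdot 2 \cdot 3}} = - 468 \frac{22}{8 \frac{1}{-1 + 48}} = - 468 \frac{22}{8 \cdot \frac{1}{47}} = - 468 \frac{22}{\frac{8}{47}} = - 468 \cdot 22 \cdot \frac{47}{8} = - \frac{468 \cdot 517}{4} = \left(-1\right) 60489 = -60489$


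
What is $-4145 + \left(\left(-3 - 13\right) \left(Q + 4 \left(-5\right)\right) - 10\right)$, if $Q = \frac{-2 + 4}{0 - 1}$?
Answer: $-3803$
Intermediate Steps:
$Q = -2$ ($Q = \frac{2}{-1} = 2 \left(-1\right) = -2$)
$-4145 + \left(\left(-3 - 13\right) \left(Q + 4 \left(-5\right)\right) - 10\right) = -4145 - \left(10 - \left(-3 - 13\right) \left(-2 + 4 \left(-5\right)\right)\right) = -4145 - \left(10 - \left(-3 - 13\right) \left(-2 - 20\right)\right) = -4145 - -342 = -4145 + \left(352 - 10\right) = -4145 + 342 = -3803$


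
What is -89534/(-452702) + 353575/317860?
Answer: 18852338689/14389585772 ≈ 1.3101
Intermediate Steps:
-89534/(-452702) + 353575/317860 = -89534*(-1/452702) + 353575*(1/317860) = 44767/226351 + 70715/63572 = 18852338689/14389585772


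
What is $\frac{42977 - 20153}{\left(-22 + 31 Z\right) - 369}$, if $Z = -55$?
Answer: $- \frac{2853}{262} \approx -10.889$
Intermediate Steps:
$\frac{42977 - 20153}{\left(-22 + 31 Z\right) - 369} = \frac{42977 - 20153}{\left(-22 + 31 \left(-55\right)\right) - 369} = \frac{22824}{\left(-22 - 1705\right) - 369} = \frac{22824}{-1727 - 369} = \frac{22824}{-2096} = 22824 \left(- \frac{1}{2096}\right) = - \frac{2853}{262}$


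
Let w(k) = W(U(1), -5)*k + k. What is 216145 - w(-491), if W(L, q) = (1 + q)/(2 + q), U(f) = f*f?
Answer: 651872/3 ≈ 2.1729e+5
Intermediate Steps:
U(f) = f²
W(L, q) = (1 + q)/(2 + q)
w(k) = 7*k/3 (w(k) = ((1 - 5)/(2 - 5))*k + k = (-4/(-3))*k + k = (-⅓*(-4))*k + k = 4*k/3 + k = 7*k/3)
216145 - w(-491) = 216145 - 7*(-491)/3 = 216145 - 1*(-3437/3) = 216145 + 3437/3 = 651872/3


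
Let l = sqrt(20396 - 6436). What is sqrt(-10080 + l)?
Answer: sqrt(-10080 + 2*sqrt(3490)) ≈ 99.809*I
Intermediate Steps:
l = 2*sqrt(3490) (l = sqrt(13960) = 2*sqrt(3490) ≈ 118.15)
sqrt(-10080 + l) = sqrt(-10080 + 2*sqrt(3490))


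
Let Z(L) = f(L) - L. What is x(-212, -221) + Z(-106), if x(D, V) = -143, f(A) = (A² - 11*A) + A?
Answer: 12259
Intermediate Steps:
f(A) = A² - 10*A
Z(L) = -L + L*(-10 + L) (Z(L) = L*(-10 + L) - L = -L + L*(-10 + L))
x(-212, -221) + Z(-106) = -143 - 106*(-11 - 106) = -143 - 106*(-117) = -143 + 12402 = 12259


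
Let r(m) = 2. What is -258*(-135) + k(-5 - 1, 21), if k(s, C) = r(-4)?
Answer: 34832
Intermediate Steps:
k(s, C) = 2
-258*(-135) + k(-5 - 1, 21) = -258*(-135) + 2 = 34830 + 2 = 34832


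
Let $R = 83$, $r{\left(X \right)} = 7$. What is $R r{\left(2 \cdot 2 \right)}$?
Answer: $581$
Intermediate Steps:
$R r{\left(2 \cdot 2 \right)} = 83 \cdot 7 = 581$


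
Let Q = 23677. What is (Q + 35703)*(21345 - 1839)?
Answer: 1158266280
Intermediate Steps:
(Q + 35703)*(21345 - 1839) = (23677 + 35703)*(21345 - 1839) = 59380*19506 = 1158266280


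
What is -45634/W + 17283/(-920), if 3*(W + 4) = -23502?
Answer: -46740437/3605480 ≈ -12.964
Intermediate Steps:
W = -7838 (W = -4 + (⅓)*(-23502) = -4 - 7834 = -7838)
-45634/W + 17283/(-920) = -45634/(-7838) + 17283/(-920) = -45634*(-1/7838) + 17283*(-1/920) = 22817/3919 - 17283/920 = -46740437/3605480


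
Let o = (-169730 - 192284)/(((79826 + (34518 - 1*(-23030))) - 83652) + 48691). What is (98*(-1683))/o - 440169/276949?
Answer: 2338946521260396/50129707643 ≈ 46658.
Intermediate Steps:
o = -362014/102413 (o = -362014/(((79826 + (34518 + 23030)) - 83652) + 48691) = -362014/(((79826 + 57548) - 83652) + 48691) = -362014/((137374 - 83652) + 48691) = -362014/(53722 + 48691) = -362014/102413 ≈ -3.5348)
(98*(-1683))/o - 440169/276949 = (98*(-1683))/(-362014/102413) - 440169/276949 = -164934*(-102413/362014) - 440169*1/276949 = 8445692871/181007 - 440169/276949 = 2338946521260396/50129707643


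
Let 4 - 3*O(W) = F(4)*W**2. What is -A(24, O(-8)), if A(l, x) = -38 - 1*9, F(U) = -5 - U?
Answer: 47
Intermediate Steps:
O(W) = 4/3 + 3*W**2 (O(W) = 4/3 - (-5 - 1*4)*W**2/3 = 4/3 - (-5 - 4)*W**2/3 = 4/3 - (-3)*W**2 = 4/3 + 3*W**2)
A(l, x) = -47 (A(l, x) = -38 - 9 = -47)
-A(24, O(-8)) = -1*(-47) = 47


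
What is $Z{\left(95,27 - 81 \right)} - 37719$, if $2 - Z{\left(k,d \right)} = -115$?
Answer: $-37602$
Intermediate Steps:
$Z{\left(k,d \right)} = 117$ ($Z{\left(k,d \right)} = 2 - -115 = 2 + 115 = 117$)
$Z{\left(95,27 - 81 \right)} - 37719 = 117 - 37719 = -37602$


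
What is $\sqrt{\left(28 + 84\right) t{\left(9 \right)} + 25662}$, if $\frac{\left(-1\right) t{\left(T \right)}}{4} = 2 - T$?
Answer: $11 \sqrt{238} \approx 169.7$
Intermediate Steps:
$t{\left(T \right)} = -8 + 4 T$ ($t{\left(T \right)} = - 4 \left(2 - T\right) = -8 + 4 T$)
$\sqrt{\left(28 + 84\right) t{\left(9 \right)} + 25662} = \sqrt{\left(28 + 84\right) \left(-8 + 4 \cdot 9\right) + 25662} = \sqrt{112 \left(-8 + 36\right) + 25662} = \sqrt{112 \cdot 28 + 25662} = \sqrt{3136 + 25662} = \sqrt{28798} = 11 \sqrt{238}$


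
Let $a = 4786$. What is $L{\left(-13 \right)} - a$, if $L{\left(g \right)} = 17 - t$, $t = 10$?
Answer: $-4779$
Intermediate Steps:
$L{\left(g \right)} = 7$ ($L{\left(g \right)} = 17 - 10 = 7$)
$L{\left(-13 \right)} - a = 7 - 4786 = -4779$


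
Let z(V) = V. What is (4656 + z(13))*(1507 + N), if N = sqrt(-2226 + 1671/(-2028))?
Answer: 7036183 + 4669*I*sqrt(1505333)/26 ≈ 7.0362e+6 + 2.2033e+5*I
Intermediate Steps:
N = I*sqrt(1505333)/26 (N = sqrt(-2226 + 1671*(-1/2028)) = sqrt(-2226 - 557/676) = sqrt(-1505333/676) = I*sqrt(1505333)/26 ≈ 47.189*I)
(4656 + z(13))*(1507 + N) = (4656 + 13)*(1507 + I*sqrt(1505333)/26) = 4669*(1507 + I*sqrt(1505333)/26) = 7036183 + 4669*I*sqrt(1505333)/26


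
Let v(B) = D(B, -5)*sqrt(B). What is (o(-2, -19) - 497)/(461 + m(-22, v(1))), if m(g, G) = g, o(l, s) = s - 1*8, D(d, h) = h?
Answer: -524/439 ≈ -1.1936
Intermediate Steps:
o(l, s) = -8 + s (o(l, s) = s - 8 = -8 + s)
v(B) = -5*sqrt(B)
(o(-2, -19) - 497)/(461 + m(-22, v(1))) = ((-8 - 19) - 497)/(461 - 22) = (-27 - 497)/439 = -524*1/439 = -524/439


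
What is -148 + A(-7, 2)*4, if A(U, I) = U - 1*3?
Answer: -188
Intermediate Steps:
A(U, I) = -3 + U (A(U, I) = U - 3 = -3 + U)
-148 + A(-7, 2)*4 = -148 + (-3 - 7)*4 = -148 - 10*4 = -148 - 40 = -188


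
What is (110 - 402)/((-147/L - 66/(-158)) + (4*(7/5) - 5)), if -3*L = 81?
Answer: -1038060/22973 ≈ -45.186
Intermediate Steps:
L = -27 (L = -1/3*81 = -27)
(110 - 402)/((-147/L - 66/(-158)) + (4*(7/5) - 5)) = (110 - 402)/((-147/(-27) - 66/(-158)) + (4*(7/5) - 5)) = -292/((-147*(-1/27) - 66*(-1/158)) + (4*(7*(1/5)) - 5)) = -292/((49/9 + 33/79) + (4*(7/5) - 5)) = -292/(4168/711 + (28/5 - 5)) = -292/(4168/711 + 3/5) = -292/22973/3555 = -292*3555/22973 = -1038060/22973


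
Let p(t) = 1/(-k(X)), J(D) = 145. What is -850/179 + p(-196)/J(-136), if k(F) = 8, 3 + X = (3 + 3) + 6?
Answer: -986179/207640 ≈ -4.7495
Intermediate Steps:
X = 9 (X = -3 + ((3 + 3) + 6) = -3 + (6 + 6) = -3 + 12 = 9)
p(t) = -1/8 (p(t) = 1/(-1*8) = 1/(-8) = -1/8)
-850/179 + p(-196)/J(-136) = -850/179 - 1/8/145 = -850*1/179 - 1/8*1/145 = -850/179 - 1/1160 = -986179/207640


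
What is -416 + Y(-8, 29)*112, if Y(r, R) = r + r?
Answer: -2208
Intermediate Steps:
Y(r, R) = 2*r
-416 + Y(-8, 29)*112 = -416 + (2*(-8))*112 = -416 - 16*112 = -416 - 1792 = -2208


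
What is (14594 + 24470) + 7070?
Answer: 46134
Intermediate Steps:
(14594 + 24470) + 7070 = 39064 + 7070 = 46134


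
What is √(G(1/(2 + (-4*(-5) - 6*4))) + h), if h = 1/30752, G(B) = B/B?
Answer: 3*√6834/248 ≈ 1.0000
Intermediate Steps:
G(B) = 1
h = 1/30752 ≈ 3.2518e-5
√(G(1/(2 + (-4*(-5) - 6*4))) + h) = √(1 + 1/30752) = √(30753/30752) = 3*√6834/248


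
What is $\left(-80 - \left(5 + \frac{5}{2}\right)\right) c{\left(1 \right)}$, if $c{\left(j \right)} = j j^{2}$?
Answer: $- \frac{175}{2} \approx -87.5$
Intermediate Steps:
$c{\left(j \right)} = j^{3}$
$\left(-80 - \left(5 + \frac{5}{2}\right)\right) c{\left(1 \right)} = \left(-80 - \left(5 + \frac{5}{2}\right)\right) 1^{3} = \left(-80 - \frac{15}{2}\right) 1 = \left(- \frac{175}{2}\right) 1 = - \frac{175}{2}$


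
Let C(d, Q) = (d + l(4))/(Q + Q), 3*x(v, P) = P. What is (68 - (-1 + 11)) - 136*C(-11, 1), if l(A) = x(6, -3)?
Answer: 874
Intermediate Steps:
x(v, P) = P/3
l(A) = -1 (l(A) = (1/3)*(-3) = -1)
C(d, Q) = (-1 + d)/(2*Q) (C(d, Q) = (d - 1)/(Q + Q) = (-1 + d)/((2*Q)) = (-1 + d)*(1/(2*Q)) = (-1 + d)/(2*Q))
(68 - (-1 + 11)) - 136*C(-11, 1) = (68 - (-1 + 11)) - 68*(-1 - 11)/1 = (68 - 1*10) - 68*(-12) = (68 - 10) - 136*(-6) = 58 + 816 = 874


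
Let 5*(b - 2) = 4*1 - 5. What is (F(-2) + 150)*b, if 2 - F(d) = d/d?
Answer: 1359/5 ≈ 271.80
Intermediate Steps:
F(d) = 1 (F(d) = 2 - d/d = 2 - 1*1 = 2 - 1 = 1)
b = 9/5 (b = 2 + (4*1 - 5)/5 = 2 + (4 - 5)/5 = 2 + (⅕)*(-1) = 2 - ⅕ = 9/5 ≈ 1.8000)
(F(-2) + 150)*b = (1 + 150)*(9/5) = 151*(9/5) = 1359/5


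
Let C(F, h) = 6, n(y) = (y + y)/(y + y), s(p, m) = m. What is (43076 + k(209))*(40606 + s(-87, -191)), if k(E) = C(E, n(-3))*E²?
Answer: 12333122230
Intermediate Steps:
n(y) = 1 (n(y) = (2*y)/((2*y)) = (2*y)*(1/(2*y)) = 1)
k(E) = 6*E²
(43076 + k(209))*(40606 + s(-87, -191)) = (43076 + 6*209²)*(40606 - 191) = (43076 + 6*43681)*40415 = (43076 + 262086)*40415 = 305162*40415 = 12333122230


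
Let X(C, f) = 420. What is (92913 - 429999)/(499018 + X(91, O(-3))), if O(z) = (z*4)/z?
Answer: -168543/249719 ≈ -0.67493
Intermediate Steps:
O(z) = 4 (O(z) = (4*z)/z = 4)
(92913 - 429999)/(499018 + X(91, O(-3))) = (92913 - 429999)/(499018 + 420) = -337086/499438 = -337086*1/499438 = -168543/249719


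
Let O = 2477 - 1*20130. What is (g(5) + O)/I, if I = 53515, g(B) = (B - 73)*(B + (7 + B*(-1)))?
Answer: -18129/53515 ≈ -0.33876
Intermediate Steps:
O = -17653 (O = 2477 - 20130 = -17653)
g(B) = -511 + 7*B (g(B) = (-73 + B)*(B + (7 - B)) = (-73 + B)*7 = -511 + 7*B)
(g(5) + O)/I = ((-511 + 7*5) - 17653)/53515 = ((-511 + 35) - 17653)*(1/53515) = (-476 - 17653)*(1/53515) = -18129*1/53515 = -18129/53515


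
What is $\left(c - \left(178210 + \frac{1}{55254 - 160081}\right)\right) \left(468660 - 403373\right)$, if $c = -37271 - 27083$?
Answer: $- \frac{1660069290349549}{104827} \approx -1.5836 \cdot 10^{10}$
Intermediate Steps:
$c = -64354$ ($c = -37271 - 27083 = -64354$)
$\left(c - \left(178210 + \frac{1}{55254 - 160081}\right)\right) \left(468660 - 403373\right) = \left(-64354 - \left(178210 + \frac{1}{55254 - 160081}\right)\right) \left(468660 - 403373\right) = \left(-64354 - \frac{18681219669}{104827}\right) 65287 = \left(- \frac{25427256427}{104827}\right) 65287 = - \frac{1660069290349549}{104827}$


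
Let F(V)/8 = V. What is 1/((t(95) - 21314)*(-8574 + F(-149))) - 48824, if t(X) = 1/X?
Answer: -50814169063339/1040762106 ≈ -48824.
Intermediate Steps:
F(V) = 8*V
1/((t(95) - 21314)*(-8574 + F(-149))) - 48824 = 1/((1/95 - 21314)*(-8574 + 8*(-149))) - 48824 = 1/((1/95 - 21314)*(-8574 - 1192)) - 48824 = 1/(-2024829/95*(-9766)) - 48824 = 1/(1040762106/5) - 48824 = 5/1040762106 - 48824 = -50814169063339/1040762106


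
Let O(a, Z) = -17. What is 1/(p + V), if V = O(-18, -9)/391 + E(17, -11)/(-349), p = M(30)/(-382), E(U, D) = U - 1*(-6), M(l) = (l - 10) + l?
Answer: -1533157/368373 ≈ -4.1620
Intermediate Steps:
M(l) = -10 + 2*l (M(l) = (-10 + l) + l = -10 + 2*l)
E(U, D) = 6 + U (E(U, D) = U + 6 = 6 + U)
p = -25/191 (p = (-10 + 2*30)/(-382) = (-10 + 60)*(-1/382) = 50*(-1/382) = -25/191 ≈ -0.13089)
V = -878/8027 (V = -17/391 + (6 + 17)/(-349) = -17*1/391 + 23*(-1/349) = -1/23 - 23/349 = -878/8027 ≈ -0.10938)
1/(p + V) = 1/(-25/191 - 878/8027) = 1/(-368373/1533157) = -1533157/368373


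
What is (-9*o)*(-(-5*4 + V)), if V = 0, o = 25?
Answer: -4500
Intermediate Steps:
(-9*o)*(-(-5*4 + V)) = (-9*25)*(-(-5*4 + 0)) = -(-225)*(-20 + 0) = -(-225)*(-20) = -225*20 = -4500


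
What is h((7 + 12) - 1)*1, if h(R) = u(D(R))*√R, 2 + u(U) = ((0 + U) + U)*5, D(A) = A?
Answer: 534*√2 ≈ 755.19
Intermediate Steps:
u(U) = -2 + 10*U (u(U) = -2 + ((0 + U) + U)*5 = -2 + (U + U)*5 = -2 + (2*U)*5 = -2 + 10*U)
h(R) = √R*(-2 + 10*R) (h(R) = (-2 + 10*R)*√R = √R*(-2 + 10*R))
h((7 + 12) - 1)*1 = (√((7 + 12) - 1)*(-2 + 10*((7 + 12) - 1)))*1 = (√(19 - 1)*(-2 + 10*(19 - 1)))*1 = (√18*(-2 + 10*18))*1 = ((3*√2)*(-2 + 180))*1 = ((3*√2)*178)*1 = (534*√2)*1 = 534*√2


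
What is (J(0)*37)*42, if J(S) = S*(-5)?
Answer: 0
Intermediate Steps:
J(S) = -5*S
(J(0)*37)*42 = (-5*0*37)*42 = (0*37)*42 = 0*42 = 0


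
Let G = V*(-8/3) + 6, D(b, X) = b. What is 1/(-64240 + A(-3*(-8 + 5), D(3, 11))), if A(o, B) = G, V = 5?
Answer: -3/192742 ≈ -1.5565e-5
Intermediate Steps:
G = -22/3 (G = 5*(-8/3) + 6 = -40/3 + 6 = -22/3 ≈ -7.3333)
A(o, B) = -22/3
1/(-64240 + A(-3*(-8 + 5), D(3, 11))) = 1/(-64240 - 22/3) = 1/(-192742/3) = -3/192742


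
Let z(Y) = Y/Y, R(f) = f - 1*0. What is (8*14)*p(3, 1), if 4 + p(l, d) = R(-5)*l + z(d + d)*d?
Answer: -2016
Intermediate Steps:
R(f) = f (R(f) = f + 0 = f)
z(Y) = 1
p(l, d) = -4 + d - 5*l (p(l, d) = -4 + (-5*l + 1*d) = -4 + (-5*l + d) = -4 + (d - 5*l) = -4 + d - 5*l)
(8*14)*p(3, 1) = (8*14)*(-4 + 1 - 5*3) = 112*(-4 + 1 - 15) = 112*(-18) = -2016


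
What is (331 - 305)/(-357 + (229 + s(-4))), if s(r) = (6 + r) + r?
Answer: -⅕ ≈ -0.20000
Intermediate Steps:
s(r) = 6 + 2*r
(331 - 305)/(-357 + (229 + s(-4))) = (331 - 305)/(-357 + (229 + (6 + 2*(-4)))) = 26/(-357 + (229 + (6 - 8))) = 26/(-357 + (229 - 2)) = 26/(-357 + 227) = 26/(-130) = 26*(-1/130) = -⅕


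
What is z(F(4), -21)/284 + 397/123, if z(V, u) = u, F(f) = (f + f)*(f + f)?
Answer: 110165/34932 ≈ 3.1537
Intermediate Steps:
F(f) = 4*f² (F(f) = (2*f)*(2*f) = 4*f²)
z(F(4), -21)/284 + 397/123 = -21/284 + 397/123 = 110165/34932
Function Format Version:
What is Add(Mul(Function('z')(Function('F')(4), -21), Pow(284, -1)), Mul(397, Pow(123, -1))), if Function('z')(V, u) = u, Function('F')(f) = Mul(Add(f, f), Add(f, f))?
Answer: Rational(110165, 34932) ≈ 3.1537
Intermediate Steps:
Function('F')(f) = Mul(4, Pow(f, 2)) (Function('F')(f) = Mul(Mul(2, f), Mul(2, f)) = Mul(4, Pow(f, 2)))
Add(Mul(Function('z')(Function('F')(4), -21), Pow(284, -1)), Mul(397, Pow(123, -1))) = Add(Mul(-21, Pow(284, -1)), Mul(397, Pow(123, -1))) = Add(Mul(-21, Rational(1, 284)), Mul(397, Rational(1, 123))) = Add(Rational(-21, 284), Rational(397, 123)) = Rational(110165, 34932)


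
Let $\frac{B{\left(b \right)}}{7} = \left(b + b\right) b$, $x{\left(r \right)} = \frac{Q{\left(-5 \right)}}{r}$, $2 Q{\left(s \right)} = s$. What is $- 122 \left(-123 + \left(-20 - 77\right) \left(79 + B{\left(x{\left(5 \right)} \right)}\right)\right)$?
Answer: $991311$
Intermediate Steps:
$Q{\left(s \right)} = \frac{s}{2}$
$x{\left(r \right)} = - \frac{5}{2 r}$ ($x{\left(r \right)} = \frac{\frac{1}{2} \left(-5\right)}{r} = - \frac{5}{2 r}$)
$B{\left(b \right)} = 14 b^{2}$ ($B{\left(b \right)} = 7 \left(b + b\right) b = 7 \cdot 2 b b = 7 \cdot 2 b^{2} = 14 b^{2}$)
$- 122 \left(-123 + \left(-20 - 77\right) \left(79 + B{\left(x{\left(5 \right)} \right)}\right)\right) = - 122 \left(-123 + \left(-20 - 77\right) \left(79 + 14 \left(- \frac{5}{2 \cdot 5}\right)^{2}\right)\right) = - 122 \left(-123 - 97 \left(79 + 14 \left(\left(- \frac{5}{2}\right) \frac{1}{5}\right)^{2}\right)\right) = - 122 \left(-123 - 97 \left(79 + 14 \left(- \frac{1}{2}\right)^{2}\right)\right) = - 122 \left(-123 - 97 \left(79 + 14 \cdot \frac{1}{4}\right)\right) = - 122 \left(-123 - 97 \left(79 + \frac{7}{2}\right)\right) = - 122 \left(-123 - \frac{16005}{2}\right) = \left(-122\right) \left(- \frac{16251}{2}\right) = 991311$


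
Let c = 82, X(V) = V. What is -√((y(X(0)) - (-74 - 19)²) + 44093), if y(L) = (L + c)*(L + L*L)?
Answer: -2*√8861 ≈ -188.27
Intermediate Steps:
y(L) = (82 + L)*(L + L²) (y(L) = (L + 82)*(L + L*L) = (82 + L)*(L + L²))
-√((y(X(0)) - (-74 - 19)²) + 44093) = -√((0*(82 + 0² + 83*0) - (-74 - 19)²) + 44093) = -√((0*(82 + 0 + 0) - 1*(-93)²) + 44093) = -√((0*82 - 1*8649) + 44093) = -√((0 - 8649) + 44093) = -√(-8649 + 44093) = -√35444 = -2*√8861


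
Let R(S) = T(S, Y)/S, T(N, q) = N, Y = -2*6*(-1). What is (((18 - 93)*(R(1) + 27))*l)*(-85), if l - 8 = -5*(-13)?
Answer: 13030500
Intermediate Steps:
Y = 12 (Y = -12*(-1) = 12)
R(S) = 1 (R(S) = S/S = 1)
l = 73 (l = 8 - 5*(-13) = 8 + 65 = 73)
(((18 - 93)*(R(1) + 27))*l)*(-85) = (((18 - 93)*(1 + 27))*73)*(-85) = (-75*28*73)*(-85) = -2100*73*(-85) = -153300*(-85) = 13030500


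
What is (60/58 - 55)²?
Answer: 2449225/841 ≈ 2912.3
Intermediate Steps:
(60/58 - 55)² = (60*(1/58) - 55)² = (30/29 - 55)² = (-1565/29)² = 2449225/841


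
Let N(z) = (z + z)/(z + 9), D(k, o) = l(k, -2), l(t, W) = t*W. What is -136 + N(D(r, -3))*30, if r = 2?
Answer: -184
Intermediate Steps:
l(t, W) = W*t
D(k, o) = -2*k
N(z) = 2*z/(9 + z) (N(z) = (2*z)/(9 + z) = 2*z/(9 + z))
-136 + N(D(r, -3))*30 = -136 + (2*(-2*2)/(9 - 2*2))*30 = -136 + (2*(-4)/(9 - 4))*30 = -136 + (2*(-4)/5)*30 = -136 + (2*(-4)*(⅕))*30 = -136 - 8/5*30 = -136 - 48 = -184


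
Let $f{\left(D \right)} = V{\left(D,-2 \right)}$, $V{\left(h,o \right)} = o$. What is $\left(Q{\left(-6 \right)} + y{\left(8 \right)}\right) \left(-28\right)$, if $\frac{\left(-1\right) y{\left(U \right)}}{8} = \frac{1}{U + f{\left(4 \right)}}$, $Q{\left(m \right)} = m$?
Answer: $\frac{616}{3} \approx 205.33$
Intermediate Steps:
$f{\left(D \right)} = -2$
$y{\left(U \right)} = - \frac{8}{-2 + U}$ ($y{\left(U \right)} = - \frac{8}{U - 2} = - \frac{8}{-2 + U}$)
$\left(Q{\left(-6 \right)} + y{\left(8 \right)}\right) \left(-28\right) = \left(-6 - \frac{8}{-2 + 8}\right) \left(-28\right) = \left(-6 - \frac{8}{6}\right) \left(-28\right) = \left(-6 - \frac{4}{3}\right) \left(-28\right) = \left(- \frac{22}{3}\right) \left(-28\right) = \frac{616}{3}$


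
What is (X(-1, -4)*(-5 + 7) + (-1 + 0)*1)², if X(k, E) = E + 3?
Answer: 9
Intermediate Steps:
X(k, E) = 3 + E
(X(-1, -4)*(-5 + 7) + (-1 + 0)*1)² = ((3 - 4)*(-5 + 7) + (-1 + 0)*1)² = (-1*2 - 1*1)² = (-2 - 1)² = (-3)² = 9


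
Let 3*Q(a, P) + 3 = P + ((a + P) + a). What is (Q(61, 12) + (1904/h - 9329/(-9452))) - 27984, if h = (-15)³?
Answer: -891169512733/31900500 ≈ -27936.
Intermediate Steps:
h = -3375
Q(a, P) = -1 + 2*P/3 + 2*a/3 (Q(a, P) = -1 + (P + ((a + P) + a))/3 = -1 + (P + ((P + a) + a))/3 = -1 + (P + (P + 2*a))/3 = -1 + (2*P + 2*a)/3 = -1 + (2*P/3 + 2*a/3) = -1 + 2*P/3 + 2*a/3)
(Q(61, 12) + (1904/h - 9329/(-9452))) - 27984 = ((-1 + (⅔)*12 + (⅔)*61) + (1904/(-3375) - 9329/(-9452))) - 27984 = ((-1 + 8 + 122/3) + (1904*(-1/3375) - 9329*(-1/9452))) - 27984 = (143/3 + (-1904/3375 + 9329/9452)) - 27984 = (143/3 + 13488767/31900500) - 27984 = 1534079267/31900500 - 27984 = -891169512733/31900500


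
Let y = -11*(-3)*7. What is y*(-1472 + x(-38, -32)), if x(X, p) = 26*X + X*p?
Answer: -287364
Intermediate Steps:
y = 231 (y = 33*7 = 231)
y*(-1472 + x(-38, -32)) = 231*(-1472 - 38*(26 - 32)) = 231*(-1472 - 38*(-6)) = 231*(-1472 + 228) = 231*(-1244) = -287364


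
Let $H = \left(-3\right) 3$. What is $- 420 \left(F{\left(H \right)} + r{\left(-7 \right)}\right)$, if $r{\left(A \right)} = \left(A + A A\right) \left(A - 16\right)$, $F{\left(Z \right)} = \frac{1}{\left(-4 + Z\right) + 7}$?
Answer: $405790$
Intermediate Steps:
$H = -9$
$F{\left(Z \right)} = \frac{1}{3 + Z}$
$r{\left(A \right)} = \left(-16 + A\right) \left(A + A^{2}\right)$ ($r{\left(A \right)} = \left(A + A^{2}\right) \left(-16 + A\right) = \left(-16 + A\right) \left(A + A^{2}\right)$)
$- 420 \left(F{\left(H \right)} + r{\left(-7 \right)}\right) = - 420 \left(\frac{1}{3 - 9} - 7 \left(-16 + \left(-7\right)^{2} - -105\right)\right) = - 420 \left(\frac{1}{-6} - 7 \left(-16 + 49 + 105\right)\right) = - 420 \left(- \frac{1}{6} - 966\right) = \left(-420\right) \left(- \frac{5797}{6}\right) = 405790$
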